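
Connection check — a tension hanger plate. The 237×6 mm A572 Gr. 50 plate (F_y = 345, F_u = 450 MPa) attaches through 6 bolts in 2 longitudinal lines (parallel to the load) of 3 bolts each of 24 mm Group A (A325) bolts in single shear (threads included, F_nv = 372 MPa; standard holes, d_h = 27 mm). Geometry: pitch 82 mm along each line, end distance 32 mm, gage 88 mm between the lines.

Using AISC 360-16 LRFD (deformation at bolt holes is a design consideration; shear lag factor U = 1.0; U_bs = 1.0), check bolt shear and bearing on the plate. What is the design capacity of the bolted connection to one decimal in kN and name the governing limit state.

Bolt shear: A_b = π(24)²/4 = 452.39 mm². φR_n = 0.75 × 372 × 452.39 × 6 × 1 = 757.3 kN.
Bearing (6 mm plate, F_u = 450 MPa): end bolts L_c = 32 − 27/2 = 18.5, R_n = min(1.2×18.5×6×450, 2.4×24×6×450) = 59.94 kN/bolt; interior L_c = 82 − 27 = 55, R_n = 155.52 kN/bolt. φR_n = 0.75 × (2×59.94 + 4×155.52) = 556.5 kN.
Governing: min(757.3, 556.5) = 556.5 kN → bearing.

556.5 kN (bearing governs)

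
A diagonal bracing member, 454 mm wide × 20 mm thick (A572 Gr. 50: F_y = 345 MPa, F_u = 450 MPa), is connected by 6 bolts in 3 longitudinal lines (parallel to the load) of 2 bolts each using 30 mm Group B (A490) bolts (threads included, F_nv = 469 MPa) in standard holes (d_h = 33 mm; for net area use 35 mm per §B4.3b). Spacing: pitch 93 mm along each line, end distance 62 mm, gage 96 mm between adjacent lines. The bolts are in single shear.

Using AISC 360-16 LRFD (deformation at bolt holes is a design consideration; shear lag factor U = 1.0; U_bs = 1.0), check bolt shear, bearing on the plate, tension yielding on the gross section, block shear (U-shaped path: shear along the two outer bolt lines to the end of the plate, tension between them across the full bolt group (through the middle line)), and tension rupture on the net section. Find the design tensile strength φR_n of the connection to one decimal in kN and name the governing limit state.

1491.8 kN (bolt shear governs)

Bolt shear: A_b = π(30)²/4 = 706.86 mm². φR_n = 0.75 × 469 × 706.86 × 6 × 1 = 1491.8 kN.
Bearing (20 mm plate, F_u = 450 MPa): end bolts L_c = 62 − 33/2 = 45.5, R_n = min(1.2×45.5×20×450, 2.4×30×20×450) = 491.4 kN/bolt; interior L_c = 93 − 33 = 60, R_n = 648 kN/bolt. φR_n = 0.75 × (3×491.4 + 3×648) = 2563.7 kN.
Tension yield (gross): A_g = 454×20 = 9080 mm². φR_n = 0.90 × 345 × 9080 = 2819.3 kN.
Block shear: shear path 2×[62+1×93] = 2×155 mm, A_gv = 6200, A_nv = 2×(155 − 1.5×35)×20 = 4100 mm²; tension across gage: (192 − 2×35)×20 = 2440 mm². R_n = min(0.6×450×4100, 0.6×345×6200) + 1.0×450×2440 = min(1107, 1283.4) + 1098 = 2205 kN. φR_n = 0.75 × 2205 = 1653.8 kN.
Tension rupture (net): A_n = (454 − 3×35)×20 = 6980 mm² (U = 1.0, A_e = A_n). φR_n = 0.75 × 450 × 6980 = 2355.8 kN.
Governing: min(1491.8, 2563.7, 2819.3, 1653.8, 2355.8) = 1491.8 kN → bolt shear.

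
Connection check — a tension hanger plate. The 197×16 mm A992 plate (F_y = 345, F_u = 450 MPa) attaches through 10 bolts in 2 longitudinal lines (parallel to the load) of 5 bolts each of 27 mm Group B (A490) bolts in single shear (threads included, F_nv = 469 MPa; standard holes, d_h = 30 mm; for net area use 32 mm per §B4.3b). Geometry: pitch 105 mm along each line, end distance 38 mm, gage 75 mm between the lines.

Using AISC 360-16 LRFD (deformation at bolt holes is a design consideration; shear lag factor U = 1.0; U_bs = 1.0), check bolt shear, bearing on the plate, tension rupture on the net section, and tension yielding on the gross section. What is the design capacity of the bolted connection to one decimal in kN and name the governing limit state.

Bolt shear: A_b = π(27)²/4 = 572.56 mm². φR_n = 0.75 × 469 × 572.56 × 10 × 1 = 2014.0 kN.
Bearing (16 mm plate, F_u = 450 MPa): end bolts L_c = 38 − 30/2 = 23, R_n = min(1.2×23×16×450, 2.4×27×16×450) = 198.72 kN/bolt; interior L_c = 105 − 30 = 75, R_n = 466.56 kN/bolt. φR_n = 0.75 × (2×198.72 + 8×466.56) = 3097.4 kN.
Tension rupture (net): A_n = (197 − 2×32)×16 = 2128 mm² (U = 1.0, A_e = A_n). φR_n = 0.75 × 450 × 2128 = 718.2 kN.
Tension yield (gross): A_g = 197×16 = 3152 mm². φR_n = 0.90 × 345 × 3152 = 978.7 kN.
Governing: min(2014.0, 3097.4, 718.2, 978.7) = 718.2 kN → net-section rupture.

718.2 kN (net-section rupture governs)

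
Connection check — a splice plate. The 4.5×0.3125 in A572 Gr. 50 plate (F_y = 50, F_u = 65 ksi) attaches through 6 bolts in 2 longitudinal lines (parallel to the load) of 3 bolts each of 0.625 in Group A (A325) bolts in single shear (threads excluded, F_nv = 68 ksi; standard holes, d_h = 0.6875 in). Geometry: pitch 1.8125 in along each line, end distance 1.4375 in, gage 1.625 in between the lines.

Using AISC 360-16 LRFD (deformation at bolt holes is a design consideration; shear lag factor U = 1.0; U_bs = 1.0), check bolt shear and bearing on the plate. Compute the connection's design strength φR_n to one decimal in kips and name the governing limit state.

93.9 kips (bolt shear governs)

Bolt shear: A_b = π(0.625)²/4 = 0.3068 in². φR_n = 0.75 × 68 × 0.3068 × 6 × 1 = 93.9 kips.
Bearing (0.3125 in plate, F_u = 65 ksi): end bolts L_c = 1.4375 − 0.6875/2 = 1.09375, R_n = min(1.2×1.09375×0.3125×65, 2.4×0.625×0.3125×65) = 26.66 kips/bolt; interior L_c = 1.8125 − 0.6875 = 1.125, R_n = 27.422 kips/bolt. φR_n = 0.75 × (2×26.66 + 4×27.422) = 122.3 kips.
Governing: min(93.9, 122.3) = 93.9 kips → bolt shear.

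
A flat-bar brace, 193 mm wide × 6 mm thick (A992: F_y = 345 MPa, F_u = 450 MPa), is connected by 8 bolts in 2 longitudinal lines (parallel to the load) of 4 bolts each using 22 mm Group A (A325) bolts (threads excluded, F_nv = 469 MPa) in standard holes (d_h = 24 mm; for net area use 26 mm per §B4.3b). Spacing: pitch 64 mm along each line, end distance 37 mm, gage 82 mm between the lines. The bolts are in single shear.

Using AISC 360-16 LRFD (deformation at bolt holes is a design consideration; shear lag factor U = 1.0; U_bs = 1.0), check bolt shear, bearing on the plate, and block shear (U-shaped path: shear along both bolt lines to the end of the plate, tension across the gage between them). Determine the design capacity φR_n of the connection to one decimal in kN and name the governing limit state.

Bolt shear: A_b = π(22)²/4 = 380.13 mm². φR_n = 0.75 × 469 × 380.13 × 8 × 1 = 1069.7 kN.
Bearing (6 mm plate, F_u = 450 MPa): end bolts L_c = 37 − 24/2 = 25, R_n = min(1.2×25×6×450, 2.4×22×6×450) = 81 kN/bolt; interior L_c = 64 − 24 = 40, R_n = 129.6 kN/bolt. φR_n = 0.75 × (2×81 + 6×129.6) = 704.7 kN.
Block shear: shear path 2×[37+3×64] = 2×229 mm, A_gv = 2748, A_nv = 2×(229 − 3.5×26)×6 = 1656 mm²; tension across gage: (82 − 1×26)×6 = 336 mm². R_n = min(0.6×450×1656, 0.6×345×2748) + 1.0×450×336 = min(447.12, 568.84) + 151.2 = 598.32 kN. φR_n = 0.75 × 598.32 = 448.7 kN.
Governing: min(1069.7, 704.7, 448.7) = 448.7 kN → block shear.

448.7 kN (block shear governs)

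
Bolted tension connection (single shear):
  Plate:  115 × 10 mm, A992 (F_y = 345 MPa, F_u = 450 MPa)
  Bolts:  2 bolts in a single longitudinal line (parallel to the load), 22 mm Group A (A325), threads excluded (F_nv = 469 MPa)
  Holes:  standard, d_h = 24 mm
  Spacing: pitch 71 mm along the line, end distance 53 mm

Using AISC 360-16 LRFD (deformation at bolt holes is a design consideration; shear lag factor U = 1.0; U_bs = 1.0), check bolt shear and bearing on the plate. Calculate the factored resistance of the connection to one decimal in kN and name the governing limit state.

Bolt shear: A_b = π(22)²/4 = 380.13 mm². φR_n = 0.75 × 469 × 380.13 × 2 × 1 = 267.4 kN.
Bearing (10 mm plate, F_u = 450 MPa): end bolts L_c = 53 − 24/2 = 41, R_n = min(1.2×41×10×450, 2.4×22×10×450) = 221.4 kN/bolt; interior L_c = 71 − 24 = 47, R_n = 237.6 kN/bolt. φR_n = 0.75 × (1×221.4 + 1×237.6) = 344.3 kN.
Governing: min(267.4, 344.3) = 267.4 kN → bolt shear.

267.4 kN (bolt shear governs)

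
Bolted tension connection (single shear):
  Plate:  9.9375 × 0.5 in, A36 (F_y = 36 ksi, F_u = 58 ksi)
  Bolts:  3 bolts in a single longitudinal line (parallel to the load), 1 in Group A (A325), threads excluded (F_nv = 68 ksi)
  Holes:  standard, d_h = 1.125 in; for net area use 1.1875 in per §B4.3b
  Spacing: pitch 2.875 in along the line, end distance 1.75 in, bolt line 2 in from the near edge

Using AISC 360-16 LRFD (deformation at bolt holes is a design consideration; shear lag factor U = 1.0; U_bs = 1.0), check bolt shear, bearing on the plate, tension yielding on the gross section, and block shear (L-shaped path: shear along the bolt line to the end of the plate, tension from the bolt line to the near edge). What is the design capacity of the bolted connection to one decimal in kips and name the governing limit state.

Bolt shear: A_b = π(1)²/4 = 0.7854 in². φR_n = 0.75 × 68 × 0.7854 × 3 × 1 = 120.2 kips.
Bearing (0.5 in plate, F_u = 58 ksi): end bolts L_c = 1.75 − 1.125/2 = 1.1875, R_n = min(1.2×1.1875×0.5×58, 2.4×1×0.5×58) = 41.325 kips/bolt; interior L_c = 2.875 − 1.125 = 1.75, R_n = 60.9 kips/bolt. φR_n = 0.75 × (1×41.325 + 2×60.9) = 122.3 kips.
Tension yield (gross): A_g = 9.9375×0.5 = 4.9688 in². φR_n = 0.90 × 36 × 4.9688 = 161.0 kips.
Block shear: shear path 1×[1.75+2×2.875] = 1×7.5 in, A_gv = 3.75, A_nv = 1×(7.5 − 2.5×1.1875)×0.5 = 2.2656 in²; tension to near edge: (2 − 0.5×1.1875)×0.5 = 0.70313 in². R_n = min(0.6×58×2.2656, 0.6×36×3.75) + 1.0×58×0.70313 = min(78.843, 81) + 40.782 = 119.63 kips. φR_n = 0.75 × 119.63 = 89.7 kips.
Governing: min(120.2, 122.3, 161.0, 89.7) = 89.7 kips → block shear.

89.7 kips (block shear governs)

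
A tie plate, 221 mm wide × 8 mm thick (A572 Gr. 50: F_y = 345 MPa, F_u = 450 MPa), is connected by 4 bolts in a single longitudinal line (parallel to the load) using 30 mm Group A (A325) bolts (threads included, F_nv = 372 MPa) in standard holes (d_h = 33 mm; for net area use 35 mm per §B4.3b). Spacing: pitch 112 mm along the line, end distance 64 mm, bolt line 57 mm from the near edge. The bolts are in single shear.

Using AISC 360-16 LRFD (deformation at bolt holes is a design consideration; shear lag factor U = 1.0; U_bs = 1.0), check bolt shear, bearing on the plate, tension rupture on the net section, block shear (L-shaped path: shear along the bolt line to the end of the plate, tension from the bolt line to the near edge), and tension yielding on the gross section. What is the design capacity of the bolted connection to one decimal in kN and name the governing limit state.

Bolt shear: A_b = π(30)²/4 = 706.86 mm². φR_n = 0.75 × 372 × 706.86 × 4 × 1 = 788.9 kN.
Bearing (8 mm plate, F_u = 450 MPa): end bolts L_c = 64 − 33/2 = 47.5, R_n = min(1.2×47.5×8×450, 2.4×30×8×450) = 205.2 kN/bolt; interior L_c = 112 − 33 = 79, R_n = 259.2 kN/bolt. φR_n = 0.75 × (1×205.2 + 3×259.2) = 737.1 kN.
Tension rupture (net): A_n = (221 − 1×35)×8 = 1488 mm² (U = 1.0, A_e = A_n). φR_n = 0.75 × 450 × 1488 = 502.2 kN.
Block shear: shear path 1×[64+3×112] = 1×400 mm, A_gv = 3200, A_nv = 1×(400 − 3.5×35)×8 = 2220 mm²; tension to near edge: (57 − 0.5×35)×8 = 316 mm². R_n = min(0.6×450×2220, 0.6×345×3200) + 1.0×450×316 = min(599.4, 662.4) + 142.2 = 741.6 kN. φR_n = 0.75 × 741.6 = 556.2 kN.
Tension yield (gross): A_g = 221×8 = 1768 mm². φR_n = 0.90 × 345 × 1768 = 549.0 kN.
Governing: min(788.9, 737.1, 502.2, 556.2, 549.0) = 502.2 kN → net-section rupture.

502.2 kN (net-section rupture governs)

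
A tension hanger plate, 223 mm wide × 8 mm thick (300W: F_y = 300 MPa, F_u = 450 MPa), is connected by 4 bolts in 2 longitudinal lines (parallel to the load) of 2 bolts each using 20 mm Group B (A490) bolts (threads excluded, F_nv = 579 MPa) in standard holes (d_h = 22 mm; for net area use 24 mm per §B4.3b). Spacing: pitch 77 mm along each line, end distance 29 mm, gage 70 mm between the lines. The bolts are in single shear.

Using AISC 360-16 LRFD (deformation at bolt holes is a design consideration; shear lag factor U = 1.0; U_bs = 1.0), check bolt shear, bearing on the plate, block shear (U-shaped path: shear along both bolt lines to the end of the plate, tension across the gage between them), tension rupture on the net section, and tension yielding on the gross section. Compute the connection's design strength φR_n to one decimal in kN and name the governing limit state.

351.0 kN (block shear governs)

Bolt shear: A_b = π(20)²/4 = 314.16 mm². φR_n = 0.75 × 579 × 314.16 × 4 × 1 = 545.7 kN.
Bearing (8 mm plate, F_u = 450 MPa): end bolts L_c = 29 − 22/2 = 18, R_n = min(1.2×18×8×450, 2.4×20×8×450) = 77.76 kN/bolt; interior L_c = 77 − 22 = 55, R_n = 172.8 kN/bolt. φR_n = 0.75 × (2×77.76 + 2×172.8) = 375.8 kN.
Block shear: shear path 2×[29+1×77] = 2×106 mm, A_gv = 1696, A_nv = 2×(106 − 1.5×24)×8 = 1120 mm²; tension across gage: (70 − 1×24)×8 = 368 mm². R_n = min(0.6×450×1120, 0.6×300×1696) + 1.0×450×368 = min(302.4, 305.28) + 165.6 = 468 kN. φR_n = 0.75 × 468 = 351.0 kN.
Tension rupture (net): A_n = (223 − 2×24)×8 = 1400 mm² (U = 1.0, A_e = A_n). φR_n = 0.75 × 450 × 1400 = 472.5 kN.
Tension yield (gross): A_g = 223×8 = 1784 mm². φR_n = 0.90 × 300 × 1784 = 481.7 kN.
Governing: min(545.7, 375.8, 351.0, 472.5, 481.7) = 351.0 kN → block shear.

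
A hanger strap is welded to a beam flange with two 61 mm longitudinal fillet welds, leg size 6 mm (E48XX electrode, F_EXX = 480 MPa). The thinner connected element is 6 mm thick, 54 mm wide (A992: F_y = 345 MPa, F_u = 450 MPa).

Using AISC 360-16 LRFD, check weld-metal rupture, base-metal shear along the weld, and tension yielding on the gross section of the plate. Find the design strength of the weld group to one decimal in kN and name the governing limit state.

100.6 kN (gross-section yield governs)

Weld metal: throat = 0.707×6 = 4.242 mm, L = 2×61 = 122 mm. φR_n = 0.75 × 0.6 × 480 × 4.242 × 122 = 111.8 kN.
Base metal shear (6 mm plate): yield φR_n = 1.0×0.6×345×6×122 = 151.5 kN; rupture φR_n = 0.75×0.6×450×6×122 = 148.2 kN; take 148.2 kN (rupture).
Tension yield (gross): A_g = 54×6 = 324 mm². φR_n = 0.90 × 345 × 324 = 100.6 kN.
Governing: min(111.8, 148.2, 100.6) = 100.6 kN → gross-section yield.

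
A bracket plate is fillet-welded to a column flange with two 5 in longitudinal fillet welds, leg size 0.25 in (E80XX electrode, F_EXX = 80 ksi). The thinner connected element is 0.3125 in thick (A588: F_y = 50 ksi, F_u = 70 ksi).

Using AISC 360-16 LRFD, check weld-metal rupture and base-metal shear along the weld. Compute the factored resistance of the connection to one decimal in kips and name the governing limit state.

Weld metal: throat = 0.707×0.25 = 0.17675 in, L = 2×5 = 10 in. φR_n = 0.75 × 0.6 × 80 × 0.17675 × 10 = 63.6 kips.
Base metal shear (0.3125 in plate): yield φR_n = 1.0×0.6×50×0.3125×10 = 93.8 kips; rupture φR_n = 0.75×0.6×70×0.3125×10 = 98.4 kips; take 93.8 kips (yield).
Governing: min(63.6, 93.8) = 63.6 kips → weld metal.

63.6 kips (weld metal governs)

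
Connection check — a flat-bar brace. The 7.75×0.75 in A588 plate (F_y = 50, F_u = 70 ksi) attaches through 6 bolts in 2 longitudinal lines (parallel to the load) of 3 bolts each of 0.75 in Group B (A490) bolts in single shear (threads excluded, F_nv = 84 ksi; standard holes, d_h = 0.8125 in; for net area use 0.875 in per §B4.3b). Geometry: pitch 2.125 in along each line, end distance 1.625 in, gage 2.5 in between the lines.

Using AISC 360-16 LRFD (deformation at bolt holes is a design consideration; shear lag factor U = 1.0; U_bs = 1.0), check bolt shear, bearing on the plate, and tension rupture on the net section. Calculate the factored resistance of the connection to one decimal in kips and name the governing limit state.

167.0 kips (bolt shear governs)

Bolt shear: A_b = π(0.75)²/4 = 0.44179 in². φR_n = 0.75 × 84 × 0.44179 × 6 × 1 = 167.0 kips.
Bearing (0.75 in plate, F_u = 70 ksi): end bolts L_c = 1.625 − 0.8125/2 = 1.21875, R_n = min(1.2×1.21875×0.75×70, 2.4×0.75×0.75×70) = 76.781 kips/bolt; interior L_c = 2.125 − 0.8125 = 1.3125, R_n = 82.688 kips/bolt. φR_n = 0.75 × (2×76.781 + 4×82.688) = 363.2 kips.
Tension rupture (net): A_n = (7.75 − 2×0.875)×0.75 = 4.5 in² (U = 1.0, A_e = A_n). φR_n = 0.75 × 70 × 4.5 = 236.3 kips.
Governing: min(167.0, 363.2, 236.3) = 167.0 kips → bolt shear.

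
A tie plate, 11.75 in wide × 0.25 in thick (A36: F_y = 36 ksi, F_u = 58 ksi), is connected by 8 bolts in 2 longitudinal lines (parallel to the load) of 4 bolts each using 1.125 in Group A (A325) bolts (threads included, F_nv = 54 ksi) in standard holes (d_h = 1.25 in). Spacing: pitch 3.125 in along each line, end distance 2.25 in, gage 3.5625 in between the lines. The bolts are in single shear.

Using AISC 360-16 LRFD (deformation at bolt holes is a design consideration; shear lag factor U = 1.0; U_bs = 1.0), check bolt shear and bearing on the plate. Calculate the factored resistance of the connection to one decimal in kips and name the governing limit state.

189.2 kips (bearing governs)

Bolt shear: A_b = π(1.125)²/4 = 0.99402 in². φR_n = 0.75 × 54 × 0.99402 × 8 × 1 = 322.1 kips.
Bearing (0.25 in plate, F_u = 58 ksi): end bolts L_c = 2.25 − 1.25/2 = 1.625, R_n = min(1.2×1.625×0.25×58, 2.4×1.125×0.25×58) = 28.275 kips/bolt; interior L_c = 3.125 − 1.25 = 1.875, R_n = 32.625 kips/bolt. φR_n = 0.75 × (2×28.275 + 6×32.625) = 189.2 kips.
Governing: min(322.1, 189.2) = 189.2 kips → bearing.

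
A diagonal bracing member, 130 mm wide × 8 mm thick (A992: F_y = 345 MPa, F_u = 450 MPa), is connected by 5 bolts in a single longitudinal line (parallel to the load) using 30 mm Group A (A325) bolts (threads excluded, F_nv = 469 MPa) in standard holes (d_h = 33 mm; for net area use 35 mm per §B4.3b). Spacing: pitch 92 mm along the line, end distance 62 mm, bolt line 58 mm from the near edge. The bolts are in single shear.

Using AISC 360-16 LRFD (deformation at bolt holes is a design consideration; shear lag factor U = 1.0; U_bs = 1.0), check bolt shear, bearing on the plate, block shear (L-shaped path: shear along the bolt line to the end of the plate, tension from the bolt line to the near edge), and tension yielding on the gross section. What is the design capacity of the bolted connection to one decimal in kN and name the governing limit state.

322.9 kN (gross-section yield governs)

Bolt shear: A_b = π(30)²/4 = 706.86 mm². φR_n = 0.75 × 469 × 706.86 × 5 × 1 = 1243.2 kN.
Bearing (8 mm plate, F_u = 450 MPa): end bolts L_c = 62 − 33/2 = 45.5, R_n = min(1.2×45.5×8×450, 2.4×30×8×450) = 196.56 kN/bolt; interior L_c = 92 − 33 = 59, R_n = 254.88 kN/bolt. φR_n = 0.75 × (1×196.56 + 4×254.88) = 912.1 kN.
Block shear: shear path 1×[62+4×92] = 1×430 mm, A_gv = 3440, A_nv = 1×(430 − 4.5×35)×8 = 2180 mm²; tension to near edge: (58 − 0.5×35)×8 = 324 mm². R_n = min(0.6×450×2180, 0.6×345×3440) + 1.0×450×324 = min(588.6, 712.08) + 145.8 = 734.4 kN. φR_n = 0.75 × 734.4 = 550.8 kN.
Tension yield (gross): A_g = 130×8 = 1040 mm². φR_n = 0.90 × 345 × 1040 = 322.9 kN.
Governing: min(1243.2, 912.1, 550.8, 322.9) = 322.9 kN → gross-section yield.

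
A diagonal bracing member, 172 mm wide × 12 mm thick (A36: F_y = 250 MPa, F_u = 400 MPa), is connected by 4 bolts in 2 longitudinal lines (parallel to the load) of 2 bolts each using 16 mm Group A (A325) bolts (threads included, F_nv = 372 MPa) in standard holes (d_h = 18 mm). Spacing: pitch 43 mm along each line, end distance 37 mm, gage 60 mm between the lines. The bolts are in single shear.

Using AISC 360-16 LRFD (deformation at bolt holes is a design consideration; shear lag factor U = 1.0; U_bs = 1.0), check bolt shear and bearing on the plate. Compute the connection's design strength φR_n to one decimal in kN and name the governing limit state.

Bolt shear: A_b = π(16)²/4 = 201.06 mm². φR_n = 0.75 × 372 × 201.06 × 4 × 1 = 224.4 kN.
Bearing (12 mm plate, F_u = 400 MPa): end bolts L_c = 37 − 18/2 = 28, R_n = min(1.2×28×12×400, 2.4×16×12×400) = 161.28 kN/bolt; interior L_c = 43 − 18 = 25, R_n = 144 kN/bolt. φR_n = 0.75 × (2×161.28 + 2×144) = 457.9 kN.
Governing: min(224.4, 457.9) = 224.4 kN → bolt shear.

224.4 kN (bolt shear governs)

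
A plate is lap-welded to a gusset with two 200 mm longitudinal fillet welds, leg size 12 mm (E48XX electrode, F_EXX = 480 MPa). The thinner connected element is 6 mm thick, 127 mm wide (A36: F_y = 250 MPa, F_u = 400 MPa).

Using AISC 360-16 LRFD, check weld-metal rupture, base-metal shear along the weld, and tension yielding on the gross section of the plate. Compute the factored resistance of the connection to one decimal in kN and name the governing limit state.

171.5 kN (gross-section yield governs)

Weld metal: throat = 0.707×12 = 8.484 mm, L = 2×200 = 400 mm. φR_n = 0.75 × 0.6 × 480 × 8.484 × 400 = 733.0 kN.
Base metal shear (6 mm plate): yield φR_n = 1.0×0.6×250×6×400 = 360.0 kN; rupture φR_n = 0.75×0.6×400×6×400 = 432.0 kN; take 360.0 kN (yield).
Tension yield (gross): A_g = 127×6 = 762 mm². φR_n = 0.90 × 250 × 762 = 171.5 kN.
Governing: min(733.0, 360.0, 171.5) = 171.5 kN → gross-section yield.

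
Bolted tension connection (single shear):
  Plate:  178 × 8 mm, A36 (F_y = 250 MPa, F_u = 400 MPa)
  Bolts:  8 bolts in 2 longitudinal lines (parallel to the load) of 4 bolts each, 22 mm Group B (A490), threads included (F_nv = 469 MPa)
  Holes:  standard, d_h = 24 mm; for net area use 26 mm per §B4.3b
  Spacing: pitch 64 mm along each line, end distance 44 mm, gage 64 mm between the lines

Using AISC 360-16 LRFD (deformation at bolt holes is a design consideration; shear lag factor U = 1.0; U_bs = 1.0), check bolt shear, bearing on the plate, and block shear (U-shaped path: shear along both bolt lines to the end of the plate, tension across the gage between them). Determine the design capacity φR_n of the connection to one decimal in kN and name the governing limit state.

Bolt shear: A_b = π(22)²/4 = 380.13 mm². φR_n = 0.75 × 469 × 380.13 × 8 × 1 = 1069.7 kN.
Bearing (8 mm plate, F_u = 400 MPa): end bolts L_c = 44 − 24/2 = 32, R_n = min(1.2×32×8×400, 2.4×22×8×400) = 122.88 kN/bolt; interior L_c = 64 − 24 = 40, R_n = 153.6 kN/bolt. φR_n = 0.75 × (2×122.88 + 6×153.6) = 875.5 kN.
Block shear: shear path 2×[44+3×64] = 2×236 mm, A_gv = 3776, A_nv = 2×(236 − 3.5×26)×8 = 2320 mm²; tension across gage: (64 − 1×26)×8 = 304 mm². R_n = min(0.6×400×2320, 0.6×250×3776) + 1.0×400×304 = min(556.8, 566.4) + 121.6 = 678.4 kN. φR_n = 0.75 × 678.4 = 508.8 kN.
Governing: min(1069.7, 875.5, 508.8) = 508.8 kN → block shear.

508.8 kN (block shear governs)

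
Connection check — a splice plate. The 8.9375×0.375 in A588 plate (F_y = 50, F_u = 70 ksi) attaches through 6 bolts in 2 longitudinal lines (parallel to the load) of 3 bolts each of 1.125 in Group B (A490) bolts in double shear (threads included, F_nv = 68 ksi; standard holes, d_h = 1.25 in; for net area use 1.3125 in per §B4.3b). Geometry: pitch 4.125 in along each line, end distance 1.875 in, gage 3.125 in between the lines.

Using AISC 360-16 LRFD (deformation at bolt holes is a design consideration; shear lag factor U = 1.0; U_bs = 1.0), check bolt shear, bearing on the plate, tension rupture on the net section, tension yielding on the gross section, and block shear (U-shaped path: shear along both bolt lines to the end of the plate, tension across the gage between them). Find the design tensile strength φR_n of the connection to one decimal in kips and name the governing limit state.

Bolt shear: A_b = π(1.125)²/4 = 0.99402 in². φR_n = 0.75 × 68 × 0.99402 × 6 × 2 = 608.3 kips.
Bearing (0.375 in plate, F_u = 70 ksi): end bolts L_c = 1.875 − 1.25/2 = 1.25, R_n = min(1.2×1.25×0.375×70, 2.4×1.125×0.375×70) = 39.375 kips/bolt; interior L_c = 4.125 − 1.25 = 2.875, R_n = 70.875 kips/bolt. φR_n = 0.75 × (2×39.375 + 4×70.875) = 271.7 kips.
Tension rupture (net): A_n = (8.9375 − 2×1.3125)×0.375 = 2.3672 in² (U = 1.0, A_e = A_n). φR_n = 0.75 × 70 × 2.3672 = 124.3 kips.
Tension yield (gross): A_g = 8.9375×0.375 = 3.3516 in². φR_n = 0.90 × 50 × 3.3516 = 150.8 kips.
Block shear: shear path 2×[1.875+2×4.125] = 2×10.125 in, A_gv = 7.5938, A_nv = 2×(10.125 − 2.5×1.3125)×0.375 = 5.1328 in²; tension across gage: (3.125 − 1×1.3125)×0.375 = 0.67969 in². R_n = min(0.6×70×5.1328, 0.6×50×7.5938) + 1.0×70×0.67969 = min(215.58, 227.81) + 47.578 = 263.16 kips. φR_n = 0.75 × 263.16 = 197.4 kips.
Governing: min(608.3, 271.7, 124.3, 150.8, 197.4) = 124.3 kips → net-section rupture.

124.3 kips (net-section rupture governs)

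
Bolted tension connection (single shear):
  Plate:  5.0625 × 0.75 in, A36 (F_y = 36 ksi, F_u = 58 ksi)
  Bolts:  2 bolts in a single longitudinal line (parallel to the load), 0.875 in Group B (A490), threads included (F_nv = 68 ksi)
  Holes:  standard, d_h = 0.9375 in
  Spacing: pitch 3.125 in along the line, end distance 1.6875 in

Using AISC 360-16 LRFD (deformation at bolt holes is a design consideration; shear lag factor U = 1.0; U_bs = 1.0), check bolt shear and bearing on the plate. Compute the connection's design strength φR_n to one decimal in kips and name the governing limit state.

61.3 kips (bolt shear governs)

Bolt shear: A_b = π(0.875)²/4 = 0.60132 in². φR_n = 0.75 × 68 × 0.60132 × 2 × 1 = 61.3 kips.
Bearing (0.75 in plate, F_u = 58 ksi): end bolts L_c = 1.6875 − 0.9375/2 = 1.21875, R_n = min(1.2×1.21875×0.75×58, 2.4×0.875×0.75×58) = 63.619 kips/bolt; interior L_c = 3.125 − 0.9375 = 2.1875, R_n = 91.35 kips/bolt. φR_n = 0.75 × (1×63.619 + 1×91.35) = 116.2 kips.
Governing: min(61.3, 116.2) = 61.3 kips → bolt shear.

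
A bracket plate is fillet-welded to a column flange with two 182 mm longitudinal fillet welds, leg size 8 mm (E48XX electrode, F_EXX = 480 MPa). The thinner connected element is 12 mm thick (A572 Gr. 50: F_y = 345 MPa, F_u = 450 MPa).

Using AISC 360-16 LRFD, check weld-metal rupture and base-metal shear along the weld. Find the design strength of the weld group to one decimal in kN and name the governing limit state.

Weld metal: throat = 0.707×8 = 5.656 mm, L = 2×182 = 364 mm. φR_n = 0.75 × 0.6 × 480 × 5.656 × 364 = 444.7 kN.
Base metal shear (12 mm plate): yield φR_n = 1.0×0.6×345×12×364 = 904.2 kN; rupture φR_n = 0.75×0.6×450×12×364 = 884.5 kN; take 884.5 kN (rupture).
Governing: min(444.7, 884.5) = 444.7 kN → weld metal.

444.7 kN (weld metal governs)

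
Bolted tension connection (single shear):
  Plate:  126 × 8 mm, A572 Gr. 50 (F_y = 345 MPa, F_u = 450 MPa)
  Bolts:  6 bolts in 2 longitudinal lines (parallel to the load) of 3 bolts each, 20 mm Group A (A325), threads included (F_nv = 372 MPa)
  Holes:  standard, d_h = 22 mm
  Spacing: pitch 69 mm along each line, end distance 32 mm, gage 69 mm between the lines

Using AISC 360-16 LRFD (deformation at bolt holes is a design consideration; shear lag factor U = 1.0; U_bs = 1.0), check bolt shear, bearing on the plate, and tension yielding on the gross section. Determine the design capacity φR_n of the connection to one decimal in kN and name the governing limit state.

Bolt shear: A_b = π(20)²/4 = 314.16 mm². φR_n = 0.75 × 372 × 314.16 × 6 × 1 = 525.9 kN.
Bearing (8 mm plate, F_u = 450 MPa): end bolts L_c = 32 − 22/2 = 21, R_n = min(1.2×21×8×450, 2.4×20×8×450) = 90.72 kN/bolt; interior L_c = 69 − 22 = 47, R_n = 172.8 kN/bolt. φR_n = 0.75 × (2×90.72 + 4×172.8) = 654.5 kN.
Tension yield (gross): A_g = 126×8 = 1008 mm². φR_n = 0.90 × 345 × 1008 = 313.0 kN.
Governing: min(525.9, 654.5, 313.0) = 313.0 kN → gross-section yield.

313.0 kN (gross-section yield governs)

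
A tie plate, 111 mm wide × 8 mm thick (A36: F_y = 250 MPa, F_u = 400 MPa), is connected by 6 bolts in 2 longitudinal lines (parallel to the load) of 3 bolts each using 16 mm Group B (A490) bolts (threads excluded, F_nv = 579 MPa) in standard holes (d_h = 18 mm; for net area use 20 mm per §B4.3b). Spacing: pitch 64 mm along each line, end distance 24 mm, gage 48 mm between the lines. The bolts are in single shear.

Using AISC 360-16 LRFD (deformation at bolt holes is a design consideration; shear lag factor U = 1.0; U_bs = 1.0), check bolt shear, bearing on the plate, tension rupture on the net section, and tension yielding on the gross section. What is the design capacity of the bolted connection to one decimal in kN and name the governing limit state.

170.4 kN (net-section rupture governs)

Bolt shear: A_b = π(16)²/4 = 201.06 mm². φR_n = 0.75 × 579 × 201.06 × 6 × 1 = 523.9 kN.
Bearing (8 mm plate, F_u = 400 MPa): end bolts L_c = 24 − 18/2 = 15, R_n = min(1.2×15×8×400, 2.4×16×8×400) = 57.6 kN/bolt; interior L_c = 64 − 18 = 46, R_n = 122.88 kN/bolt. φR_n = 0.75 × (2×57.6 + 4×122.88) = 455.0 kN.
Tension rupture (net): A_n = (111 − 2×20)×8 = 568 mm² (U = 1.0, A_e = A_n). φR_n = 0.75 × 400 × 568 = 170.4 kN.
Tension yield (gross): A_g = 111×8 = 888 mm². φR_n = 0.90 × 250 × 888 = 199.8 kN.
Governing: min(523.9, 455.0, 170.4, 199.8) = 170.4 kN → net-section rupture.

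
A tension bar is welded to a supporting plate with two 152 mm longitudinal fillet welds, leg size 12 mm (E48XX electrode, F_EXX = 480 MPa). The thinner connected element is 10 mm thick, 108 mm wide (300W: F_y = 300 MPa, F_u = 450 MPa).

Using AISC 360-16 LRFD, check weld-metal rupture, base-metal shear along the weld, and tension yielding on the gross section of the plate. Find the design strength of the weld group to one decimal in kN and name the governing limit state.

291.6 kN (gross-section yield governs)

Weld metal: throat = 0.707×12 = 8.484 mm, L = 2×152 = 304 mm. φR_n = 0.75 × 0.6 × 480 × 8.484 × 304 = 557.1 kN.
Base metal shear (10 mm plate): yield φR_n = 1.0×0.6×300×10×304 = 547.2 kN; rupture φR_n = 0.75×0.6×450×10×304 = 615.6 kN; take 547.2 kN (yield).
Tension yield (gross): A_g = 108×10 = 1080 mm². φR_n = 0.90 × 300 × 1080 = 291.6 kN.
Governing: min(557.1, 547.2, 291.6) = 291.6 kN → gross-section yield.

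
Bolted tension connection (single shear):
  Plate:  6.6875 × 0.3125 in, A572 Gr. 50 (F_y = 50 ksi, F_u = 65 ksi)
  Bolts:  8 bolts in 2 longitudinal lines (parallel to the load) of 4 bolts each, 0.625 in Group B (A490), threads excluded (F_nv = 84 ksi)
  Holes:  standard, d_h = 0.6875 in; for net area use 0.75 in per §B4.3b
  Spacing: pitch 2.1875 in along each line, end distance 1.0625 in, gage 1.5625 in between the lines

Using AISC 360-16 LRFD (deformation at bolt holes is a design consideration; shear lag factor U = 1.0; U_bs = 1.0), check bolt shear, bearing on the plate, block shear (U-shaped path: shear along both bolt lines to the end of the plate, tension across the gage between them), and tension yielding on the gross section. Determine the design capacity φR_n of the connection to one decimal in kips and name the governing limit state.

94.0 kips (gross-section yield governs)

Bolt shear: A_b = π(0.625)²/4 = 0.3068 in². φR_n = 0.75 × 84 × 0.3068 × 8 × 1 = 154.6 kips.
Bearing (0.3125 in plate, F_u = 65 ksi): end bolts L_c = 1.0625 − 0.6875/2 = 0.71875, R_n = min(1.2×0.71875×0.3125×65, 2.4×0.625×0.3125×65) = 17.52 kips/bolt; interior L_c = 2.1875 − 0.6875 = 1.5, R_n = 30.469 kips/bolt. φR_n = 0.75 × (2×17.52 + 6×30.469) = 163.4 kips.
Block shear: shear path 2×[1.0625+3×2.1875] = 2×7.625 in, A_gv = 4.7656, A_nv = 2×(7.625 − 3.5×0.75)×0.3125 = 3.125 in²; tension across gage: (1.5625 − 1×0.75)×0.3125 = 0.25391 in². R_n = min(0.6×65×3.125, 0.6×50×4.7656) + 1.0×65×0.25391 = min(121.88, 142.97) + 16.504 = 138.38 kips. φR_n = 0.75 × 138.38 = 103.8 kips.
Tension yield (gross): A_g = 6.6875×0.3125 = 2.0898 in². φR_n = 0.90 × 50 × 2.0898 = 94.0 kips.
Governing: min(154.6, 163.4, 103.8, 94.0) = 94.0 kips → gross-section yield.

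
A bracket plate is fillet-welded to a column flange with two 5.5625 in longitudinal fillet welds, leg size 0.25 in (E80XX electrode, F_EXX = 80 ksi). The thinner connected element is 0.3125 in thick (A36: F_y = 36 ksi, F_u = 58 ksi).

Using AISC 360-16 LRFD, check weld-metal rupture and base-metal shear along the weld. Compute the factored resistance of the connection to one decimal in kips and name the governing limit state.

70.8 kips (weld metal governs)

Weld metal: throat = 0.707×0.25 = 0.17675 in, L = 2×5.5625 = 11.125 in. φR_n = 0.75 × 0.6 × 80 × 0.17675 × 11.125 = 70.8 kips.
Base metal shear (0.3125 in plate): yield φR_n = 1.0×0.6×36×0.3125×11.125 = 75.1 kips; rupture φR_n = 0.75×0.6×58×0.3125×11.125 = 90.7 kips; take 75.1 kips (yield).
Governing: min(70.8, 75.1) = 70.8 kips → weld metal.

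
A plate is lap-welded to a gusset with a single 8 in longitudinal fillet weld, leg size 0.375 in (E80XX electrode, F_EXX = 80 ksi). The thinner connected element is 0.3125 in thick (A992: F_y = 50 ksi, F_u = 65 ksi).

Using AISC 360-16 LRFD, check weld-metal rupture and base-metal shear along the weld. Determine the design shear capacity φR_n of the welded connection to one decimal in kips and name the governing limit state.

Weld metal: throat = 0.707×0.375 = 0.26513 in, L = 8 in. φR_n = 0.75 × 0.6 × 80 × 0.26513 × 8 = 76.4 kips.
Base metal shear (0.3125 in plate): yield φR_n = 1.0×0.6×50×0.3125×8 = 75.0 kips; rupture φR_n = 0.75×0.6×65×0.3125×8 = 73.1 kips; take 73.1 kips (rupture).
Governing: min(76.4, 73.1) = 73.1 kips → base-metal shear.

73.1 kips (base-metal shear governs)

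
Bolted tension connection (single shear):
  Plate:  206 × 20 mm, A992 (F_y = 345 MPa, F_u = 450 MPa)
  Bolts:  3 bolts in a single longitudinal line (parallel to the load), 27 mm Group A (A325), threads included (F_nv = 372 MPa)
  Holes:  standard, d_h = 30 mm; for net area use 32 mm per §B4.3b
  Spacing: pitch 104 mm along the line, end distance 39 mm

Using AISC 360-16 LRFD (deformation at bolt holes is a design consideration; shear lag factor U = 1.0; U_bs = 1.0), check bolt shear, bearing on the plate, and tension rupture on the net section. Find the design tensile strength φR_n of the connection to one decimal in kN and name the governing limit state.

Bolt shear: A_b = π(27)²/4 = 572.56 mm². φR_n = 0.75 × 372 × 572.56 × 3 × 1 = 479.2 kN.
Bearing (20 mm plate, F_u = 450 MPa): end bolts L_c = 39 − 30/2 = 24, R_n = min(1.2×24×20×450, 2.4×27×20×450) = 259.2 kN/bolt; interior L_c = 104 − 30 = 74, R_n = 583.2 kN/bolt. φR_n = 0.75 × (1×259.2 + 2×583.2) = 1069.2 kN.
Tension rupture (net): A_n = (206 − 1×32)×20 = 3480 mm² (U = 1.0, A_e = A_n). φR_n = 0.75 × 450 × 3480 = 1174.5 kN.
Governing: min(479.2, 1069.2, 1174.5) = 479.2 kN → bolt shear.

479.2 kN (bolt shear governs)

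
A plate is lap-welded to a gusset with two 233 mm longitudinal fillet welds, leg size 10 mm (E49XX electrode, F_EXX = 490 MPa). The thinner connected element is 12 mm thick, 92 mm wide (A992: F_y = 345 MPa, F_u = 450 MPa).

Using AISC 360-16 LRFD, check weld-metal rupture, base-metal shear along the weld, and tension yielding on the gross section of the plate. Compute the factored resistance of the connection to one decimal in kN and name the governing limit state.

Weld metal: throat = 0.707×10 = 7.07 mm, L = 2×233 = 466 mm. φR_n = 0.75 × 0.6 × 490 × 7.07 × 466 = 726.5 kN.
Base metal shear (12 mm plate): yield φR_n = 1.0×0.6×345×12×466 = 1157.5 kN; rupture φR_n = 0.75×0.6×450×12×466 = 1132.4 kN; take 1132.4 kN (rupture).
Tension yield (gross): A_g = 92×12 = 1104 mm². φR_n = 0.90 × 345 × 1104 = 342.8 kN.
Governing: min(726.5, 1132.4, 342.8) = 342.8 kN → gross-section yield.

342.8 kN (gross-section yield governs)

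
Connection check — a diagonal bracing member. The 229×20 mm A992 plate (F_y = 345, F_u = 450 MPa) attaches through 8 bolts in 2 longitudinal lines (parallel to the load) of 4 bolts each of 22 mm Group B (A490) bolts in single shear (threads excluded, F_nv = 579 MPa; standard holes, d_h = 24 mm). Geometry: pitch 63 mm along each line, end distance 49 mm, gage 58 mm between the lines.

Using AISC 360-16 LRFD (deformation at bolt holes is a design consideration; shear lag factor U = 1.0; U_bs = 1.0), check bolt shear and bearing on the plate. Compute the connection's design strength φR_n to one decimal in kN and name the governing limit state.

Bolt shear: A_b = π(22)²/4 = 380.13 mm². φR_n = 0.75 × 579 × 380.13 × 8 × 1 = 1320.6 kN.
Bearing (20 mm plate, F_u = 450 MPa): end bolts L_c = 49 − 24/2 = 37, R_n = min(1.2×37×20×450, 2.4×22×20×450) = 399.6 kN/bolt; interior L_c = 63 − 24 = 39, R_n = 421.2 kN/bolt. φR_n = 0.75 × (2×399.6 + 6×421.2) = 2494.8 kN.
Governing: min(1320.6, 2494.8) = 1320.6 kN → bolt shear.

1320.6 kN (bolt shear governs)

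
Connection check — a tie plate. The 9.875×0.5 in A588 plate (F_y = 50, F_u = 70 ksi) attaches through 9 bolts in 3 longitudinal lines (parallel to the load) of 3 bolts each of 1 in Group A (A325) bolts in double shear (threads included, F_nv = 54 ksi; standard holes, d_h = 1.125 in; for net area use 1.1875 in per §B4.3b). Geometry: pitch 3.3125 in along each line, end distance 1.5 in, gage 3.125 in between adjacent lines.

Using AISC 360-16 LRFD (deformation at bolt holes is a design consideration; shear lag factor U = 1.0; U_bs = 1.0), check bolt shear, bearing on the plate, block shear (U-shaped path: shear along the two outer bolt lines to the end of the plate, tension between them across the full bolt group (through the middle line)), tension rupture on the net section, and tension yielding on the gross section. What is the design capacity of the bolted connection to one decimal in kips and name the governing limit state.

Bolt shear: A_b = π(1)²/4 = 0.7854 in². φR_n = 0.75 × 54 × 0.7854 × 9 × 2 = 572.6 kips.
Bearing (0.5 in plate, F_u = 70 ksi): end bolts L_c = 1.5 − 1.125/2 = 0.9375, R_n = min(1.2×0.9375×0.5×70, 2.4×1×0.5×70) = 39.375 kips/bolt; interior L_c = 3.3125 − 1.125 = 2.1875, R_n = 84 kips/bolt. φR_n = 0.75 × (3×39.375 + 6×84) = 466.6 kips.
Block shear: shear path 2×[1.5+2×3.3125] = 2×8.125 in, A_gv = 8.125, A_nv = 2×(8.125 − 2.5×1.1875)×0.5 = 5.1563 in²; tension across gage: (6.25 − 2×1.1875)×0.5 = 1.9375 in². R_n = min(0.6×70×5.1563, 0.6×50×8.125) + 1.0×70×1.9375 = min(216.56, 243.75) + 135.63 = 352.19 kips. φR_n = 0.75 × 352.19 = 264.1 kips.
Tension rupture (net): A_n = (9.875 − 3×1.1875)×0.5 = 3.1563 in² (U = 1.0, A_e = A_n). φR_n = 0.75 × 70 × 3.1563 = 165.7 kips.
Tension yield (gross): A_g = 9.875×0.5 = 4.9375 in². φR_n = 0.90 × 50 × 4.9375 = 222.2 kips.
Governing: min(572.6, 466.6, 264.1, 165.7, 222.2) = 165.7 kips → net-section rupture.

165.7 kips (net-section rupture governs)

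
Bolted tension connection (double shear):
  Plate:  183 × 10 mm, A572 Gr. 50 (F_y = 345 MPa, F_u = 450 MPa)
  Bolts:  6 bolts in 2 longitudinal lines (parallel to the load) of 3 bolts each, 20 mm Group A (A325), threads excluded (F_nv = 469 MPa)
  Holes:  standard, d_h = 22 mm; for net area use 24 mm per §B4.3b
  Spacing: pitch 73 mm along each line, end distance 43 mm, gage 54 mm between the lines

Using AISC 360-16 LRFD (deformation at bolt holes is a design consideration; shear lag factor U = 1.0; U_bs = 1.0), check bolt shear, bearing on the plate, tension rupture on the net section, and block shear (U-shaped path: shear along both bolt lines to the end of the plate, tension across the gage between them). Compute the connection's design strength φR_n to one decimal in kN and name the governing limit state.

Bolt shear: A_b = π(20)²/4 = 314.16 mm². φR_n = 0.75 × 469 × 314.16 × 6 × 2 = 1326.1 kN.
Bearing (10 mm plate, F_u = 450 MPa): end bolts L_c = 43 − 22/2 = 32, R_n = min(1.2×32×10×450, 2.4×20×10×450) = 172.8 kN/bolt; interior L_c = 73 − 22 = 51, R_n = 216 kN/bolt. φR_n = 0.75 × (2×172.8 + 4×216) = 907.2 kN.
Tension rupture (net): A_n = (183 − 2×24)×10 = 1350 mm² (U = 1.0, A_e = A_n). φR_n = 0.75 × 450 × 1350 = 455.6 kN.
Block shear: shear path 2×[43+2×73] = 2×189 mm, A_gv = 3780, A_nv = 2×(189 − 2.5×24)×10 = 2580 mm²; tension across gage: (54 − 1×24)×10 = 300 mm². R_n = min(0.6×450×2580, 0.6×345×3780) + 1.0×450×300 = min(696.6, 782.46) + 135 = 831.6 kN. φR_n = 0.75 × 831.6 = 623.7 kN.
Governing: min(1326.1, 907.2, 455.6, 623.7) = 455.6 kN → net-section rupture.

455.6 kN (net-section rupture governs)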